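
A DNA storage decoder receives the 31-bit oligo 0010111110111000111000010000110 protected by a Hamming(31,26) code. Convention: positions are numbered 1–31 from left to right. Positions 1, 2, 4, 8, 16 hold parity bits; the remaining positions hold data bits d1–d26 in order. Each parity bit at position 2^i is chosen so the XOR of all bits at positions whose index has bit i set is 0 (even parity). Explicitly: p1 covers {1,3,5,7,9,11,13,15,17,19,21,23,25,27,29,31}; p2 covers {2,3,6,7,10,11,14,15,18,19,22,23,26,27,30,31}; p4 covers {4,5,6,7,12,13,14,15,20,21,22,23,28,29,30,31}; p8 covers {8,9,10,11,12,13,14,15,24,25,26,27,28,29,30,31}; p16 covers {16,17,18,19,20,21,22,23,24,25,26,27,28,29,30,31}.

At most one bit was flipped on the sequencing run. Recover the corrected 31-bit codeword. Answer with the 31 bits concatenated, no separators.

0010110110111000111000010000110

s1 (pos 1,3,5,7,9,11,13,15,17,19,21,23,25,27,29,31): 0⊕1⊕1⊕1⊕1⊕1⊕1⊕0⊕1⊕1⊕0⊕0⊕0⊕0⊕1⊕0 = 1
s2 (pos 2,3,6,7,10,11,14,15,18,19,22,23,26,27,30,31): 0⊕1⊕1⊕1⊕0⊕1⊕0⊕0⊕1⊕1⊕0⊕0⊕0⊕0⊕1⊕0 = 1
s4 (pos 4,5,6,7,12,13,14,15,20,21,22,23,28,29,30,31): 0⊕1⊕1⊕1⊕1⊕1⊕0⊕0⊕0⊕0⊕0⊕0⊕0⊕1⊕1⊕0 = 1
s8 (pos 8,9,10,11,12,13,14,15,24,25,26,27,28,29,30,31): 1⊕1⊕0⊕1⊕1⊕1⊕0⊕0⊕1⊕0⊕0⊕0⊕0⊕1⊕1⊕0 = 0
s16 (pos 16,17,18,19,20,21,22,23,24,25,26,27,28,29,30,31): 0⊕1⊕1⊕1⊕0⊕0⊕0⊕0⊕1⊕0⊕0⊕0⊕0⊕1⊕1⊕0 = 0
Syndrome s16…s1 = 00111 → error at position 7.
Flip position 7: 0010111110111000111000010000110 → 0010110110111000111000010000110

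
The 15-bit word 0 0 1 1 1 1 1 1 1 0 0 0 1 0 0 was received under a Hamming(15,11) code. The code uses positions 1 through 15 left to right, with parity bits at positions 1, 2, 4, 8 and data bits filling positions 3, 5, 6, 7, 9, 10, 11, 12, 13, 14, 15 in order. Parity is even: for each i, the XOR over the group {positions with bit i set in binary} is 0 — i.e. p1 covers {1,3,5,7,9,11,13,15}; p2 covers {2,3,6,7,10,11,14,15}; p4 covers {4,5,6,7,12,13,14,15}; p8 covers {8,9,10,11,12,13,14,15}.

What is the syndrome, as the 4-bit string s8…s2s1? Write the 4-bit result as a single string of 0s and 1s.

s1 (pos 1,3,5,7,9,11,13,15): 0⊕1⊕1⊕1⊕1⊕0⊕1⊕0 = 1
s2 (pos 2,3,6,7,10,11,14,15): 0⊕1⊕1⊕1⊕0⊕0⊕0⊕0 = 1
s4 (pos 4,5,6,7,12,13,14,15): 1⊕1⊕1⊕1⊕0⊕1⊕0⊕0 = 1
s8 (pos 8,9,10,11,12,13,14,15): 1⊕1⊕0⊕0⊕0⊕1⊕0⊕0 = 1
Syndrome s8…s1 = 1111 → error at position 15.

1111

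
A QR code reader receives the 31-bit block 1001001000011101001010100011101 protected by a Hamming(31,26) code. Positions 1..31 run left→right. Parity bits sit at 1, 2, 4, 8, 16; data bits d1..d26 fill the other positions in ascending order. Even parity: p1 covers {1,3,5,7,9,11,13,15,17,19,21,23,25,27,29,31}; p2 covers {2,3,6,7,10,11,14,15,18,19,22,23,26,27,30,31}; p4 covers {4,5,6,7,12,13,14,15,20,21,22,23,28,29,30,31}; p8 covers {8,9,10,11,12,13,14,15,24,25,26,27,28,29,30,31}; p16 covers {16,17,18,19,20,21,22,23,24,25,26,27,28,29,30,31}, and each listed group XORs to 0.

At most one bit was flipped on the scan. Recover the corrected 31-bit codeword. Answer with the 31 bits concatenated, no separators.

s1 (pos 1,3,5,7,9,11,13,15,17,19,21,23,25,27,29,31): 1⊕0⊕0⊕1⊕0⊕0⊕1⊕0⊕0⊕1⊕1⊕1⊕0⊕1⊕1⊕1 = 1
s2 (pos 2,3,6,7,10,11,14,15,18,19,22,23,26,27,30,31): 0⊕0⊕0⊕1⊕0⊕0⊕1⊕0⊕0⊕1⊕0⊕1⊕0⊕1⊕0⊕1 = 0
s4 (pos 4,5,6,7,12,13,14,15,20,21,22,23,28,29,30,31): 1⊕0⊕0⊕1⊕1⊕1⊕1⊕0⊕0⊕1⊕0⊕1⊕1⊕1⊕0⊕1 = 0
s8 (pos 8,9,10,11,12,13,14,15,24,25,26,27,28,29,30,31): 0⊕0⊕0⊕0⊕1⊕1⊕1⊕0⊕0⊕0⊕0⊕1⊕1⊕1⊕0⊕1 = 1
s16 (pos 16,17,18,19,20,21,22,23,24,25,26,27,28,29,30,31): 1⊕0⊕0⊕1⊕0⊕1⊕0⊕1⊕0⊕0⊕0⊕1⊕1⊕1⊕0⊕1 = 0
Syndrome s16…s1 = 01001 → error at position 9.
Flip position 9: 1001001000011101001010100011101 → 1001001010011101001010100011101

1001001010011101001010100011101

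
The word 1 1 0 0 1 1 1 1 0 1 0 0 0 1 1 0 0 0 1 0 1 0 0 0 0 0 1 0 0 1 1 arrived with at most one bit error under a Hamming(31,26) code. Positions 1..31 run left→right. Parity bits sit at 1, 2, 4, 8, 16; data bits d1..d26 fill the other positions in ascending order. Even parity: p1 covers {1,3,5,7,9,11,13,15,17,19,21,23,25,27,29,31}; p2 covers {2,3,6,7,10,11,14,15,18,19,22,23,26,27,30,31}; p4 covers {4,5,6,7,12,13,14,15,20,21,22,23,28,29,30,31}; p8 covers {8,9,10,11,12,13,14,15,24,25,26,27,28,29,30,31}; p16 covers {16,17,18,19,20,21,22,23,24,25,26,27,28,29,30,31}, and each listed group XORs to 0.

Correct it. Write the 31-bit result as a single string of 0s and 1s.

1100111101000110001010010010011

s1 (pos 1,3,5,7,9,11,13,15,17,19,21,23,25,27,29,31): 1⊕0⊕1⊕1⊕0⊕0⊕0⊕1⊕0⊕1⊕1⊕0⊕0⊕1⊕0⊕1 = 0
s2 (pos 2,3,6,7,10,11,14,15,18,19,22,23,26,27,30,31): 1⊕0⊕1⊕1⊕1⊕0⊕1⊕1⊕0⊕1⊕0⊕0⊕0⊕1⊕1⊕1 = 0
s4 (pos 4,5,6,7,12,13,14,15,20,21,22,23,28,29,30,31): 0⊕1⊕1⊕1⊕0⊕0⊕1⊕1⊕0⊕1⊕0⊕0⊕0⊕0⊕1⊕1 = 0
s8 (pos 8,9,10,11,12,13,14,15,24,25,26,27,28,29,30,31): 1⊕0⊕1⊕0⊕0⊕0⊕1⊕1⊕0⊕0⊕0⊕1⊕0⊕0⊕1⊕1 = 1
s16 (pos 16,17,18,19,20,21,22,23,24,25,26,27,28,29,30,31): 0⊕0⊕0⊕1⊕0⊕1⊕0⊕0⊕0⊕0⊕0⊕1⊕0⊕0⊕1⊕1 = 1
Syndrome s16…s1 = 11000 → error at position 24.
Flip position 24: 1100111101000110001010000010011 → 1100111101000110001010010010011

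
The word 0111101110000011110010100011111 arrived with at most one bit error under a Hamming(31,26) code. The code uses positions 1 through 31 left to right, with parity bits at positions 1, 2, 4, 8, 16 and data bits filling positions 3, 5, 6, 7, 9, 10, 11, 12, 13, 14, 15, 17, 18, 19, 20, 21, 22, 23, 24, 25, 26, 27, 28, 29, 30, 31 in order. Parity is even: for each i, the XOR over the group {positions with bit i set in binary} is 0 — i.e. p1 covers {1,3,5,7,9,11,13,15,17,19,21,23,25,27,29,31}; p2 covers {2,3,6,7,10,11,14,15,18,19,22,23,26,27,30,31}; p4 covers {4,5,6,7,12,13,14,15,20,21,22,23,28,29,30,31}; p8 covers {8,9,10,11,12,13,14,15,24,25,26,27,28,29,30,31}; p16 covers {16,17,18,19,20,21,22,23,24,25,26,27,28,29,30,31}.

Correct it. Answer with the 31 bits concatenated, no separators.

0101101110000011110010100011111

s1 (pos 1,3,5,7,9,11,13,15,17,19,21,23,25,27,29,31): 0⊕1⊕1⊕1⊕1⊕0⊕0⊕1⊕1⊕0⊕1⊕1⊕0⊕1⊕1⊕1 = 1
s2 (pos 2,3,6,7,10,11,14,15,18,19,22,23,26,27,30,31): 1⊕1⊕0⊕1⊕0⊕0⊕0⊕1⊕1⊕0⊕0⊕1⊕0⊕1⊕1⊕1 = 1
s4 (pos 4,5,6,7,12,13,14,15,20,21,22,23,28,29,30,31): 1⊕1⊕0⊕1⊕0⊕0⊕0⊕1⊕0⊕1⊕0⊕1⊕1⊕1⊕1⊕1 = 0
s8 (pos 8,9,10,11,12,13,14,15,24,25,26,27,28,29,30,31): 1⊕1⊕0⊕0⊕0⊕0⊕0⊕1⊕0⊕0⊕0⊕1⊕1⊕1⊕1⊕1 = 0
s16 (pos 16,17,18,19,20,21,22,23,24,25,26,27,28,29,30,31): 1⊕1⊕1⊕0⊕0⊕1⊕0⊕1⊕0⊕0⊕0⊕1⊕1⊕1⊕1⊕1 = 0
Syndrome s16…s1 = 00011 → error at position 3.
Flip position 3: 0111101110000011110010100011111 → 0101101110000011110010100011111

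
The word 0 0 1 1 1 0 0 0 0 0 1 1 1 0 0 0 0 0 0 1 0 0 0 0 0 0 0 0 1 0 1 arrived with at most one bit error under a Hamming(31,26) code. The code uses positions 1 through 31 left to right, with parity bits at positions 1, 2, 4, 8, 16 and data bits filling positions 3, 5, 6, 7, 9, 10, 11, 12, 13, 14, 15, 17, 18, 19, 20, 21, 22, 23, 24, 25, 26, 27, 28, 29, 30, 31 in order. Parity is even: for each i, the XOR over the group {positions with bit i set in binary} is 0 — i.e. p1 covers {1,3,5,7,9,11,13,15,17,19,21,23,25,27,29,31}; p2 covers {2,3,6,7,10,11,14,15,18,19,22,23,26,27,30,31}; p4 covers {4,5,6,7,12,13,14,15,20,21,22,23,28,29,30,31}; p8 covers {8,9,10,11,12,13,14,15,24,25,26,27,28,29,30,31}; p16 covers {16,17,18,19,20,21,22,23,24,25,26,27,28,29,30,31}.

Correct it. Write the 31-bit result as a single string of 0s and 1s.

0011100000111000000100000000111

s1 (pos 1,3,5,7,9,11,13,15,17,19,21,23,25,27,29,31): 0⊕1⊕1⊕0⊕0⊕1⊕1⊕0⊕0⊕0⊕0⊕0⊕0⊕0⊕1⊕1 = 0
s2 (pos 2,3,6,7,10,11,14,15,18,19,22,23,26,27,30,31): 0⊕1⊕0⊕0⊕0⊕1⊕0⊕0⊕0⊕0⊕0⊕0⊕0⊕0⊕0⊕1 = 1
s4 (pos 4,5,6,7,12,13,14,15,20,21,22,23,28,29,30,31): 1⊕1⊕0⊕0⊕1⊕1⊕0⊕0⊕1⊕0⊕0⊕0⊕0⊕1⊕0⊕1 = 1
s8 (pos 8,9,10,11,12,13,14,15,24,25,26,27,28,29,30,31): 0⊕0⊕0⊕1⊕1⊕1⊕0⊕0⊕0⊕0⊕0⊕0⊕0⊕1⊕0⊕1 = 1
s16 (pos 16,17,18,19,20,21,22,23,24,25,26,27,28,29,30,31): 0⊕0⊕0⊕0⊕1⊕0⊕0⊕0⊕0⊕0⊕0⊕0⊕0⊕1⊕0⊕1 = 1
Syndrome s16…s1 = 11110 → error at position 30.
Flip position 30: 0011100000111000000100000000101 → 0011100000111000000100000000111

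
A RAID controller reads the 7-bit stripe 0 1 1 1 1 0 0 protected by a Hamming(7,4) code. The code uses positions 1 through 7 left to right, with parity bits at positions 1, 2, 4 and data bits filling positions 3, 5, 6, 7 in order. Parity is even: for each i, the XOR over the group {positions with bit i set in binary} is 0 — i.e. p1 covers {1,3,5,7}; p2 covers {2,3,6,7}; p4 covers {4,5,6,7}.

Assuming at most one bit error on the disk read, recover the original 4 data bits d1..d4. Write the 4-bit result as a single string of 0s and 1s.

s1 (pos 1,3,5,7): 0⊕1⊕1⊕0 = 0
s2 (pos 2,3,6,7): 1⊕1⊕0⊕0 = 0
s4 (pos 4,5,6,7): 1⊕1⊕0⊕0 = 0
Syndrome s4…s1 = 000 → no error.
Read data bits from positions 3,5,6,7: 1100

1100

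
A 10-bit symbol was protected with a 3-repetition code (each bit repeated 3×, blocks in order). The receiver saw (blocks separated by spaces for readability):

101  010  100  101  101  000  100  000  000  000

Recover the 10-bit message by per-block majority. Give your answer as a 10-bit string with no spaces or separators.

1001100000

Block 1 (101): 2 ones → 1
Block 2 (010): 1 one → 0
Block 3 (100): 1 one → 0
Block 4 (101): 2 ones → 1
Block 5 (101): 2 ones → 1
Block 6 (000): 0 ones → 0
Block 7 (100): 1 one → 0
Block 8 (000): 0 ones → 0
Block 9 (000): 0 ones → 0
Block 10 (000): 0 ones → 0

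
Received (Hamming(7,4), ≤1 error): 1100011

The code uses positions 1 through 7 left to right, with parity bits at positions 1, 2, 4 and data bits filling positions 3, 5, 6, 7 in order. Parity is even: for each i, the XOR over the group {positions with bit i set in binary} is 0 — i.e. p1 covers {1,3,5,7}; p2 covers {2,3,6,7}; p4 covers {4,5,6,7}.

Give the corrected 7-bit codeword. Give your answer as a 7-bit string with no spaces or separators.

s1 (pos 1,3,5,7): 1⊕0⊕0⊕1 = 0
s2 (pos 2,3,6,7): 1⊕0⊕1⊕1 = 1
s4 (pos 4,5,6,7): 0⊕0⊕1⊕1 = 0
Syndrome s4…s1 = 010 → error at position 2.
Flip position 2: 1100011 → 1000011

1000011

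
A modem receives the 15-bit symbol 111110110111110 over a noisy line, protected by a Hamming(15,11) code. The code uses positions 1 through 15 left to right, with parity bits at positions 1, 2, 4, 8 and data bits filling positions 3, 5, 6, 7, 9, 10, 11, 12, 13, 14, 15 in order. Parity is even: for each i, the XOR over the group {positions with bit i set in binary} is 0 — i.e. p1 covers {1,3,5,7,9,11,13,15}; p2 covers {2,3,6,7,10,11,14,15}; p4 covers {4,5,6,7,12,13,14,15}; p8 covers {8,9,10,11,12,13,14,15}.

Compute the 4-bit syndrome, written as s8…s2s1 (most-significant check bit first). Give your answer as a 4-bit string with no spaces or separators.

s1 (pos 1,3,5,7,9,11,13,15): 1⊕1⊕1⊕1⊕0⊕1⊕1⊕0 = 0
s2 (pos 2,3,6,7,10,11,14,15): 1⊕1⊕0⊕1⊕1⊕1⊕1⊕0 = 0
s4 (pos 4,5,6,7,12,13,14,15): 1⊕1⊕0⊕1⊕1⊕1⊕1⊕0 = 0
s8 (pos 8,9,10,11,12,13,14,15): 1⊕0⊕1⊕1⊕1⊕1⊕1⊕0 = 0
Syndrome s8…s1 = 0000 → no error.

0000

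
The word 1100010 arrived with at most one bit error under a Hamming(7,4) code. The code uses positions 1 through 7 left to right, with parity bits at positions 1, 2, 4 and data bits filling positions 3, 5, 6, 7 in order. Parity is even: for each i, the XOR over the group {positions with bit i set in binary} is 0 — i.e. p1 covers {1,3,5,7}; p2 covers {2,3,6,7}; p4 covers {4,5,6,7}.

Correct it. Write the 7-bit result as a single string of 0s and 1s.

1100110

s1 (pos 1,3,5,7): 1⊕0⊕0⊕0 = 1
s2 (pos 2,3,6,7): 1⊕0⊕1⊕0 = 0
s4 (pos 4,5,6,7): 0⊕0⊕1⊕0 = 1
Syndrome s4…s1 = 101 → error at position 5.
Flip position 5: 1100010 → 1100110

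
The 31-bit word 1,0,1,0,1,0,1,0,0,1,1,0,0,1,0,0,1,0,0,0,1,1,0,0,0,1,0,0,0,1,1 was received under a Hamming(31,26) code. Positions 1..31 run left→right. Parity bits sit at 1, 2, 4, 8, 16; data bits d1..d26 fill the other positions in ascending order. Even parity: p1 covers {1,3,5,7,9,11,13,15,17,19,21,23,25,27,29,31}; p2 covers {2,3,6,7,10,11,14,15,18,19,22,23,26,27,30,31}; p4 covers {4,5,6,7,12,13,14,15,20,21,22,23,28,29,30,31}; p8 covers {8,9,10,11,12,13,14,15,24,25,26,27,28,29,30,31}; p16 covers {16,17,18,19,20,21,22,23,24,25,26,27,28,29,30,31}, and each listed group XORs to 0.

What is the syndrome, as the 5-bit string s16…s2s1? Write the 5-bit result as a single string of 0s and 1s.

s1 (pos 1,3,5,7,9,11,13,15,17,19,21,23,25,27,29,31): 1⊕1⊕1⊕1⊕0⊕1⊕0⊕0⊕1⊕0⊕1⊕0⊕0⊕0⊕0⊕1 = 0
s2 (pos 2,3,6,7,10,11,14,15,18,19,22,23,26,27,30,31): 0⊕1⊕0⊕1⊕1⊕1⊕1⊕0⊕0⊕0⊕1⊕0⊕1⊕0⊕1⊕1 = 1
s4 (pos 4,5,6,7,12,13,14,15,20,21,22,23,28,29,30,31): 0⊕1⊕0⊕1⊕0⊕0⊕1⊕0⊕0⊕1⊕1⊕0⊕0⊕0⊕1⊕1 = 1
s8 (pos 8,9,10,11,12,13,14,15,24,25,26,27,28,29,30,31): 0⊕0⊕1⊕1⊕0⊕0⊕1⊕0⊕0⊕0⊕1⊕0⊕0⊕0⊕1⊕1 = 0
s16 (pos 16,17,18,19,20,21,22,23,24,25,26,27,28,29,30,31): 0⊕1⊕0⊕0⊕0⊕1⊕1⊕0⊕0⊕0⊕1⊕0⊕0⊕0⊕1⊕1 = 0
Syndrome s16…s1 = 00110 → error at position 6.

00110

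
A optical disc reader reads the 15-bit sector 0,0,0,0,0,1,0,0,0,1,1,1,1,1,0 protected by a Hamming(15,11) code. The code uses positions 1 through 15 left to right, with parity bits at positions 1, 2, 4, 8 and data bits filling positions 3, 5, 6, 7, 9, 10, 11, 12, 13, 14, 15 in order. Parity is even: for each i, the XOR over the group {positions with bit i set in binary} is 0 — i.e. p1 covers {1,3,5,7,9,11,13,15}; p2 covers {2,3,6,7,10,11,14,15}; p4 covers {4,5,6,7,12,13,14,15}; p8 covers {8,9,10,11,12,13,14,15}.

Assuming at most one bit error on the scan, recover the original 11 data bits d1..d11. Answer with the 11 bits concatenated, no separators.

00100111110

s1 (pos 1,3,5,7,9,11,13,15): 0⊕0⊕0⊕0⊕0⊕1⊕1⊕0 = 0
s2 (pos 2,3,6,7,10,11,14,15): 0⊕0⊕1⊕0⊕1⊕1⊕1⊕0 = 0
s4 (pos 4,5,6,7,12,13,14,15): 0⊕0⊕1⊕0⊕1⊕1⊕1⊕0 = 0
s8 (pos 8,9,10,11,12,13,14,15): 0⊕0⊕1⊕1⊕1⊕1⊕1⊕0 = 1
Syndrome s8…s1 = 1000 → error at position 8.
Flip position 8: 000001000111110 → 000001010111110
Read data bits from positions 3,5,6,7,9,10,11,12,13,14,15: 00100111110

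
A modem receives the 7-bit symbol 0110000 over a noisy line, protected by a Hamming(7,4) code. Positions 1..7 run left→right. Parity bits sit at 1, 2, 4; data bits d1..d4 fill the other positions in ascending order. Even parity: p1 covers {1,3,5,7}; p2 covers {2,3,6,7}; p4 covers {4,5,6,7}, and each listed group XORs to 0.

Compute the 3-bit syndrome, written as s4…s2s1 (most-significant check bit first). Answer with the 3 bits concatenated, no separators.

001

s1 (pos 1,3,5,7): 0⊕1⊕0⊕0 = 1
s2 (pos 2,3,6,7): 1⊕1⊕0⊕0 = 0
s4 (pos 4,5,6,7): 0⊕0⊕0⊕0 = 0
Syndrome s4…s1 = 001 → error at position 1.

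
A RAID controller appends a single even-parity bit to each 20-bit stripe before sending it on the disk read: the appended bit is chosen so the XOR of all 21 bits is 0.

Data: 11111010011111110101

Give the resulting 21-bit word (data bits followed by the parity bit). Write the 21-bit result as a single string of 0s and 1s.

XOR of the 20 data bits: 1⊕1⊕1⊕1⊕1⊕0⊕1⊕0⊕0⊕1⊕1⊕1⊕1⊕1⊕1⊕1⊕0⊕1⊕0⊕1 = 1
Parity bit = 1 (so all 21 bits XOR to 0).

111110100111111101011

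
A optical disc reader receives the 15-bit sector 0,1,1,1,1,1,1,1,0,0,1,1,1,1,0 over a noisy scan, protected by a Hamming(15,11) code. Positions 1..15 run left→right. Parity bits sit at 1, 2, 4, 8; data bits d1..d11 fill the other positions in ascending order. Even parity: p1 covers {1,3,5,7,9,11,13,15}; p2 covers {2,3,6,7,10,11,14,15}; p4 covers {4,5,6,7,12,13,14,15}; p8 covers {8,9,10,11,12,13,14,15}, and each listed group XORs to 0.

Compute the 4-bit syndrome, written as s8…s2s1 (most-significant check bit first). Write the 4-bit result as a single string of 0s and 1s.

1101

s1 (pos 1,3,5,7,9,11,13,15): 0⊕1⊕1⊕1⊕0⊕1⊕1⊕0 = 1
s2 (pos 2,3,6,7,10,11,14,15): 1⊕1⊕1⊕1⊕0⊕1⊕1⊕0 = 0
s4 (pos 4,5,6,7,12,13,14,15): 1⊕1⊕1⊕1⊕1⊕1⊕1⊕0 = 1
s8 (pos 8,9,10,11,12,13,14,15): 1⊕0⊕0⊕1⊕1⊕1⊕1⊕0 = 1
Syndrome s8…s1 = 1101 → error at position 13.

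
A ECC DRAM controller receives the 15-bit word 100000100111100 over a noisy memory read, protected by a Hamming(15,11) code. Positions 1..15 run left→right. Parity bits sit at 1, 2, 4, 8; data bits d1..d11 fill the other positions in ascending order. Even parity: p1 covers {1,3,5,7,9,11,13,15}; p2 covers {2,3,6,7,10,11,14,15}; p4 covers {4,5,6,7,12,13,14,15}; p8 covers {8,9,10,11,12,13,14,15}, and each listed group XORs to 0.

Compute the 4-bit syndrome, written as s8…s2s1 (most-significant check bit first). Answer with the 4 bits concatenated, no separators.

0110

s1 (pos 1,3,5,7,9,11,13,15): 1⊕0⊕0⊕1⊕0⊕1⊕1⊕0 = 0
s2 (pos 2,3,6,7,10,11,14,15): 0⊕0⊕0⊕1⊕1⊕1⊕0⊕0 = 1
s4 (pos 4,5,6,7,12,13,14,15): 0⊕0⊕0⊕1⊕1⊕1⊕0⊕0 = 1
s8 (pos 8,9,10,11,12,13,14,15): 0⊕0⊕1⊕1⊕1⊕1⊕0⊕0 = 0
Syndrome s8…s1 = 0110 → error at position 6.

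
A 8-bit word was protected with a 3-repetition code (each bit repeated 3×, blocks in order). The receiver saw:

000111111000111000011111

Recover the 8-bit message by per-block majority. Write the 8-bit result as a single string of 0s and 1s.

01101011

Block 1 (000): 0 ones → 0
Block 2 (111): 3 ones → 1
Block 3 (111): 3 ones → 1
Block 4 (000): 0 ones → 0
Block 5 (111): 3 ones → 1
Block 6 (000): 0 ones → 0
Block 7 (011): 2 ones → 1
Block 8 (111): 3 ones → 1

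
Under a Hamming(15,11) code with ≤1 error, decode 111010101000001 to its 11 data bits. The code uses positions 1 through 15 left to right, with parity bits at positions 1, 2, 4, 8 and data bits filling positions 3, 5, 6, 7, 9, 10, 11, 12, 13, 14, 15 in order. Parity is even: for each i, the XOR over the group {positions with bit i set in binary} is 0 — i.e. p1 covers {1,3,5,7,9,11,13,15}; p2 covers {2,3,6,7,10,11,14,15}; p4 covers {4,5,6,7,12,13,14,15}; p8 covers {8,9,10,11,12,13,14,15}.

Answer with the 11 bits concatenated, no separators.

s1 (pos 1,3,5,7,9,11,13,15): 1⊕1⊕1⊕1⊕1⊕0⊕0⊕1 = 0
s2 (pos 2,3,6,7,10,11,14,15): 1⊕1⊕0⊕1⊕0⊕0⊕0⊕1 = 0
s4 (pos 4,5,6,7,12,13,14,15): 0⊕1⊕0⊕1⊕0⊕0⊕0⊕1 = 1
s8 (pos 8,9,10,11,12,13,14,15): 0⊕1⊕0⊕0⊕0⊕0⊕0⊕1 = 0
Syndrome s8…s1 = 0100 → error at position 4.
Flip position 4: 111010101000001 → 111110101000001
Read data bits from positions 3,5,6,7,9,10,11,12,13,14,15: 11011000001

11011000001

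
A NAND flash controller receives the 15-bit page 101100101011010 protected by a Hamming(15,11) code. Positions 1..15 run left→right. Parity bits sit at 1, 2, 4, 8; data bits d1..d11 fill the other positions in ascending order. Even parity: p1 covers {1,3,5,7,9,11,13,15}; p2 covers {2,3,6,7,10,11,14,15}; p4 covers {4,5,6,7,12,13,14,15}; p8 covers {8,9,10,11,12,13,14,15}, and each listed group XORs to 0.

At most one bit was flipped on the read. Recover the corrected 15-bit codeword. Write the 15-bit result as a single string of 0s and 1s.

s1 (pos 1,3,5,7,9,11,13,15): 1⊕1⊕0⊕1⊕1⊕1⊕0⊕0 = 1
s2 (pos 2,3,6,7,10,11,14,15): 0⊕1⊕0⊕1⊕0⊕1⊕1⊕0 = 0
s4 (pos 4,5,6,7,12,13,14,15): 1⊕0⊕0⊕1⊕1⊕0⊕1⊕0 = 0
s8 (pos 8,9,10,11,12,13,14,15): 0⊕1⊕0⊕1⊕1⊕0⊕1⊕0 = 0
Syndrome s8…s1 = 0001 → error at position 1.
Flip position 1: 101100101011010 → 001100101011010

001100101011010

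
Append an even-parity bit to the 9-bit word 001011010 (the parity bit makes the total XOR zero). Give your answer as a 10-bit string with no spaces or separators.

XOR of the 9 data bits: 0⊕0⊕1⊕0⊕1⊕1⊕0⊕1⊕0 = 0
Parity bit = 0 (so all 10 bits XOR to 0).

0010110100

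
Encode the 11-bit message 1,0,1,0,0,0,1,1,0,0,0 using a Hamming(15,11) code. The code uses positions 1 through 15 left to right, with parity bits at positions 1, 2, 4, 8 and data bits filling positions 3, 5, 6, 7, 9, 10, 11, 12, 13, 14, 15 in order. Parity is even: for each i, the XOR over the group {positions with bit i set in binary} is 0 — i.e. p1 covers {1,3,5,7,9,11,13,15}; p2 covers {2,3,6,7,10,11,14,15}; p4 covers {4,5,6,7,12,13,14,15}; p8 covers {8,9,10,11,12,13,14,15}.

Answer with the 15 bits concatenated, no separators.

Place data at non-parity positions: p1 p2 1 p4 0 1 0 p8 0 0 1 1 0 0 0
p1 (pos 1,3,5,7,9,11,13,15): XOR of data positions = 1⊕0⊕0⊕0⊕1⊕0⊕0 = 0
p2 (pos 2,3,6,7,10,11,14,15): XOR of data positions = 1⊕1⊕0⊕0⊕1⊕0⊕0 = 1
p4 (pos 4,5,6,7,12,13,14,15): XOR of data positions = 0⊕1⊕0⊕1⊕0⊕0⊕0 = 0
p8 (pos 8,9,10,11,12,13,14,15): XOR of data positions = 0⊕0⊕1⊕1⊕0⊕0⊕0 = 0
Codeword: 011001000011000

011001000011000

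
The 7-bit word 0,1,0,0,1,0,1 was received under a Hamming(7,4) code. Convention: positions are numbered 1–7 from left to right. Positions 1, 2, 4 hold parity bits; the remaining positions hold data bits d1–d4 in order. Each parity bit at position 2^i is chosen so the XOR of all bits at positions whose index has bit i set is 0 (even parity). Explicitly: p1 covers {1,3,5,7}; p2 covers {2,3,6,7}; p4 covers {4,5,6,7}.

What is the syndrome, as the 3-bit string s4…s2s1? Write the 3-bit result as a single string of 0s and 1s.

000

s1 (pos 1,3,5,7): 0⊕0⊕1⊕1 = 0
s2 (pos 2,3,6,7): 1⊕0⊕0⊕1 = 0
s4 (pos 4,5,6,7): 0⊕1⊕0⊕1 = 0
Syndrome s4…s1 = 000 → no error.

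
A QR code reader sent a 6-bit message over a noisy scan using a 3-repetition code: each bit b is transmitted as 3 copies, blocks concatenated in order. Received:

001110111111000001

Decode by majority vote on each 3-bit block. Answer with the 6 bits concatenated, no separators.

Block 1 (001): 1 one → 0
Block 2 (110): 2 ones → 1
Block 3 (111): 3 ones → 1
Block 4 (111): 3 ones → 1
Block 5 (000): 0 ones → 0
Block 6 (001): 1 one → 0

011100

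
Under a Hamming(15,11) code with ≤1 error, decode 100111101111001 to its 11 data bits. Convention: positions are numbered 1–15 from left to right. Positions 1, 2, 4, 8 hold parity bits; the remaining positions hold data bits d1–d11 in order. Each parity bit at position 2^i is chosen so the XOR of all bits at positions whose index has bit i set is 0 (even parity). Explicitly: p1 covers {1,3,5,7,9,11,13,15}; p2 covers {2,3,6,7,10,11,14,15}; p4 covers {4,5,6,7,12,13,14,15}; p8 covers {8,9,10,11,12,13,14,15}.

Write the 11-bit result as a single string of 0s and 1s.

s1 (pos 1,3,5,7,9,11,13,15): 1⊕0⊕1⊕1⊕1⊕1⊕0⊕1 = 0
s2 (pos 2,3,6,7,10,11,14,15): 0⊕0⊕1⊕1⊕1⊕1⊕0⊕1 = 1
s4 (pos 4,5,6,7,12,13,14,15): 1⊕1⊕1⊕1⊕1⊕0⊕0⊕1 = 0
s8 (pos 8,9,10,11,12,13,14,15): 0⊕1⊕1⊕1⊕1⊕0⊕0⊕1 = 1
Syndrome s8…s1 = 1010 → error at position 10.
Flip position 10: 100111101111001 → 100111101011001
Read data bits from positions 3,5,6,7,9,10,11,12,13,14,15: 01111011001

01111011001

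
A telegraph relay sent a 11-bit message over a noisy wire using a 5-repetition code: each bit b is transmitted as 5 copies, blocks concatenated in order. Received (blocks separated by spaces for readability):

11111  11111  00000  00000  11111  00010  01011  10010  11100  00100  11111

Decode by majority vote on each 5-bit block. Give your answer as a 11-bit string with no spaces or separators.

11001010101

Block 1 (11111): 5 ones → 1
Block 2 (11111): 5 ones → 1
Block 3 (00000): 0 ones → 0
Block 4 (00000): 0 ones → 0
Block 5 (11111): 5 ones → 1
Block 6 (00010): 1 one → 0
Block 7 (01011): 3 ones → 1
Block 8 (10010): 2 ones → 0
Block 9 (11100): 3 ones → 1
Block 10 (00100): 1 one → 0
Block 11 (11111): 5 ones → 1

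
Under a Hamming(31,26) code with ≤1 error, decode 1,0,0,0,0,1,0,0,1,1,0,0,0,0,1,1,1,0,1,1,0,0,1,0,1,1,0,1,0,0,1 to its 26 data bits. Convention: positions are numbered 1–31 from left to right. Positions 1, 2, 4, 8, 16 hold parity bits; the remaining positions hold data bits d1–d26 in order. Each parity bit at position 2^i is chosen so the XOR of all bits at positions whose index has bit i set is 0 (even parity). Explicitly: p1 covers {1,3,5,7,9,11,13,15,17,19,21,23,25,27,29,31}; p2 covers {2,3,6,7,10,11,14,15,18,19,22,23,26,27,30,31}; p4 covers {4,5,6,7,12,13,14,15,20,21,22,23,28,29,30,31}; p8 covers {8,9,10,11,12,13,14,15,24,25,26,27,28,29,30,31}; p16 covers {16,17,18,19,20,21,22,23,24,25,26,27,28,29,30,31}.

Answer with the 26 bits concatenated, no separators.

00101100001101100101001001

s1 (pos 1,3,5,7,9,11,13,15,17,19,21,23,25,27,29,31): 1⊕0⊕0⊕0⊕1⊕0⊕0⊕1⊕1⊕1⊕0⊕1⊕1⊕0⊕0⊕1 = 0
s2 (pos 2,3,6,7,10,11,14,15,18,19,22,23,26,27,30,31): 0⊕0⊕1⊕0⊕1⊕0⊕0⊕1⊕0⊕1⊕0⊕1⊕1⊕0⊕0⊕1 = 1
s4 (pos 4,5,6,7,12,13,14,15,20,21,22,23,28,29,30,31): 0⊕0⊕1⊕0⊕0⊕0⊕0⊕1⊕1⊕0⊕0⊕1⊕1⊕0⊕0⊕1 = 0
s8 (pos 8,9,10,11,12,13,14,15,24,25,26,27,28,29,30,31): 0⊕1⊕1⊕0⊕0⊕0⊕0⊕1⊕0⊕1⊕1⊕0⊕1⊕0⊕0⊕1 = 1
s16 (pos 16,17,18,19,20,21,22,23,24,25,26,27,28,29,30,31): 1⊕1⊕0⊕1⊕1⊕0⊕0⊕1⊕0⊕1⊕1⊕0⊕1⊕0⊕0⊕1 = 1
Syndrome s16…s1 = 11010 → error at position 26.
Flip position 26: 1000010011000011101100101101001 → 1000010011000011101100101001001
Read data bits from positions 3,5,6,7,9,10,11,12,13,14,15,17,18,19,20,21,22,23,24,25,26,27,28,29,30,31: 00101100001101100101001001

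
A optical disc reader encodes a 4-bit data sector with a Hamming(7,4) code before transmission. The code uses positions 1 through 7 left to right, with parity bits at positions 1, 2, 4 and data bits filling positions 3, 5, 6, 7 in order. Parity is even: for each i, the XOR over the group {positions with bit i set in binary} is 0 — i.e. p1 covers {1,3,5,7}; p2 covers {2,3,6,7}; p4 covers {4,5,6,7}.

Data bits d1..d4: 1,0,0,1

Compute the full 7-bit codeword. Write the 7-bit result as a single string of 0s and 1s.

0011001

Place data at non-parity positions: p1 p2 1 p4 0 0 1
p1 (pos 1,3,5,7): XOR of data positions = 1⊕0⊕1 = 0
p2 (pos 2,3,6,7): XOR of data positions = 1⊕0⊕1 = 0
p4 (pos 4,5,6,7): XOR of data positions = 0⊕0⊕1 = 1
Codeword: 0011001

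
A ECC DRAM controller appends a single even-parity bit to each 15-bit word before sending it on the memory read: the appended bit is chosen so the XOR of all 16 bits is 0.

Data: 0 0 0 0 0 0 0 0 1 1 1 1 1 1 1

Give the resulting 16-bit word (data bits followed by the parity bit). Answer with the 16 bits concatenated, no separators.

XOR of the 15 data bits: 0⊕0⊕0⊕0⊕0⊕0⊕0⊕0⊕1⊕1⊕1⊕1⊕1⊕1⊕1 = 1
Parity bit = 1 (so all 16 bits XOR to 0).

0000000011111111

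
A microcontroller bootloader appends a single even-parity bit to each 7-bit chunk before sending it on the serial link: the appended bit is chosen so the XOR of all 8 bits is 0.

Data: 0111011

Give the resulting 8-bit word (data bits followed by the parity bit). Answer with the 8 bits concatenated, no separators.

XOR of the 7 data bits: 0⊕1⊕1⊕1⊕0⊕1⊕1 = 1
Parity bit = 1 (so all 8 bits XOR to 0).

01110111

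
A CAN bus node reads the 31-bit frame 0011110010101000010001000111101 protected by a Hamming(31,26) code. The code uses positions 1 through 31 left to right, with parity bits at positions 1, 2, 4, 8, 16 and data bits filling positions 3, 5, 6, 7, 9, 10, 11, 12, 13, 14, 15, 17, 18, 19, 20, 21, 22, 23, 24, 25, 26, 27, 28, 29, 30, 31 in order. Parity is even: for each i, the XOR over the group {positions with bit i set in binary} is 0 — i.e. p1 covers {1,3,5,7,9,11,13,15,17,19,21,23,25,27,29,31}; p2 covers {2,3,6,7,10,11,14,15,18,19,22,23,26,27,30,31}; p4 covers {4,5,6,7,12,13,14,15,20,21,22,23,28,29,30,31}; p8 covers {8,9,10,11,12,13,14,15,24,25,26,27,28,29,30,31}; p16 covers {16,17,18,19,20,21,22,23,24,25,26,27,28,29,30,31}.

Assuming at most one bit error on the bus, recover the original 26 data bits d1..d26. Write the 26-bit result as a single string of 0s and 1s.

s1 (pos 1,3,5,7,9,11,13,15,17,19,21,23,25,27,29,31): 0⊕1⊕1⊕0⊕1⊕1⊕1⊕0⊕0⊕0⊕0⊕0⊕0⊕1⊕1⊕1 = 0
s2 (pos 2,3,6,7,10,11,14,15,18,19,22,23,26,27,30,31): 0⊕1⊕1⊕0⊕0⊕1⊕0⊕0⊕1⊕0⊕1⊕0⊕1⊕1⊕0⊕1 = 0
s4 (pos 4,5,6,7,12,13,14,15,20,21,22,23,28,29,30,31): 1⊕1⊕1⊕0⊕0⊕1⊕0⊕0⊕0⊕0⊕1⊕0⊕1⊕1⊕0⊕1 = 0
s8 (pos 8,9,10,11,12,13,14,15,24,25,26,27,28,29,30,31): 0⊕1⊕0⊕1⊕0⊕1⊕0⊕0⊕0⊕0⊕1⊕1⊕1⊕1⊕0⊕1 = 0
s16 (pos 16,17,18,19,20,21,22,23,24,25,26,27,28,29,30,31): 0⊕0⊕1⊕0⊕0⊕0⊕1⊕0⊕0⊕0⊕1⊕1⊕1⊕1⊕0⊕1 = 1
Syndrome s16…s1 = 10000 → error at position 16.
Flip position 16: 0011110010101000010001000111101 → 0011110010101001010001000111101
Read data bits from positions 3,5,6,7,9,10,11,12,13,14,15,17,18,19,20,21,22,23,24,25,26,27,28,29,30,31: 11101010100010001000111101

11101010100010001000111101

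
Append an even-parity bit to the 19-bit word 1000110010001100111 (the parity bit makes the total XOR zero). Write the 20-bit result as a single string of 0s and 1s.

10001100100011001111

XOR of the 19 data bits: 1⊕0⊕0⊕0⊕1⊕1⊕0⊕0⊕1⊕0⊕0⊕0⊕1⊕1⊕0⊕0⊕1⊕1⊕1 = 1
Parity bit = 1 (so all 20 bits XOR to 0).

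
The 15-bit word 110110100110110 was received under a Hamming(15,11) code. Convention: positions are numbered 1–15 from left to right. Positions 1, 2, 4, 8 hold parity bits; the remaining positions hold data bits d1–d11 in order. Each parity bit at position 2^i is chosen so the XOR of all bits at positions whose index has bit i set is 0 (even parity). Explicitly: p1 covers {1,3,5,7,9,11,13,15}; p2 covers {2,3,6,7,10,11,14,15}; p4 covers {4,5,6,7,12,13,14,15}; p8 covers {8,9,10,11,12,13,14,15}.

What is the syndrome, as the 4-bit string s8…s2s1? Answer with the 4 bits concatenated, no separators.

0111

s1 (pos 1,3,5,7,9,11,13,15): 1⊕0⊕1⊕1⊕0⊕1⊕1⊕0 = 1
s2 (pos 2,3,6,7,10,11,14,15): 1⊕0⊕0⊕1⊕1⊕1⊕1⊕0 = 1
s4 (pos 4,5,6,7,12,13,14,15): 1⊕1⊕0⊕1⊕0⊕1⊕1⊕0 = 1
s8 (pos 8,9,10,11,12,13,14,15): 0⊕0⊕1⊕1⊕0⊕1⊕1⊕0 = 0
Syndrome s8…s1 = 0111 → error at position 7.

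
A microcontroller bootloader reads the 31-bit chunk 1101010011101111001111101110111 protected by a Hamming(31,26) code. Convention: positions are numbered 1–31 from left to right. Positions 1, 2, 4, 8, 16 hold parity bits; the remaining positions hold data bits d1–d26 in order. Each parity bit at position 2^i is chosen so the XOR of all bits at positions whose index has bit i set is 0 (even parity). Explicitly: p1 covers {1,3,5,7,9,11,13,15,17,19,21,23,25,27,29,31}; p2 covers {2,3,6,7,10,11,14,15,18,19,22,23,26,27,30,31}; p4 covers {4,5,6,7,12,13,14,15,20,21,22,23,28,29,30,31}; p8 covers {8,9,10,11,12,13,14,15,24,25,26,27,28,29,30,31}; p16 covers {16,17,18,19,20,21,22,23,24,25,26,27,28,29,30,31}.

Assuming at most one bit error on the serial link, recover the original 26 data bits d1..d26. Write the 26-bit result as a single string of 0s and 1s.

s1 (pos 1,3,5,7,9,11,13,15,17,19,21,23,25,27,29,31): 1⊕0⊕0⊕0⊕1⊕1⊕1⊕1⊕0⊕1⊕1⊕1⊕1⊕1⊕1⊕1 = 0
s2 (pos 2,3,6,7,10,11,14,15,18,19,22,23,26,27,30,31): 1⊕0⊕1⊕0⊕1⊕1⊕1⊕1⊕0⊕1⊕1⊕1⊕1⊕1⊕1⊕1 = 1
s4 (pos 4,5,6,7,12,13,14,15,20,21,22,23,28,29,30,31): 1⊕0⊕1⊕0⊕0⊕1⊕1⊕1⊕1⊕1⊕1⊕1⊕0⊕1⊕1⊕1 = 0
s8 (pos 8,9,10,11,12,13,14,15,24,25,26,27,28,29,30,31): 0⊕1⊕1⊕1⊕0⊕1⊕1⊕1⊕0⊕1⊕1⊕1⊕0⊕1⊕1⊕1 = 0
s16 (pos 16,17,18,19,20,21,22,23,24,25,26,27,28,29,30,31): 1⊕0⊕0⊕1⊕1⊕1⊕1⊕1⊕0⊕1⊕1⊕1⊕0⊕1⊕1⊕1 = 0
Syndrome s16…s1 = 00010 → error at position 2.
Flip position 2: 1101010011101111001111101110111 → 1001010011101111001111101110111
Read data bits from positions 3,5,6,7,9,10,11,12,13,14,15,17,18,19,20,21,22,23,24,25,26,27,28,29,30,31: 00101110111001111101110111

00101110111001111101110111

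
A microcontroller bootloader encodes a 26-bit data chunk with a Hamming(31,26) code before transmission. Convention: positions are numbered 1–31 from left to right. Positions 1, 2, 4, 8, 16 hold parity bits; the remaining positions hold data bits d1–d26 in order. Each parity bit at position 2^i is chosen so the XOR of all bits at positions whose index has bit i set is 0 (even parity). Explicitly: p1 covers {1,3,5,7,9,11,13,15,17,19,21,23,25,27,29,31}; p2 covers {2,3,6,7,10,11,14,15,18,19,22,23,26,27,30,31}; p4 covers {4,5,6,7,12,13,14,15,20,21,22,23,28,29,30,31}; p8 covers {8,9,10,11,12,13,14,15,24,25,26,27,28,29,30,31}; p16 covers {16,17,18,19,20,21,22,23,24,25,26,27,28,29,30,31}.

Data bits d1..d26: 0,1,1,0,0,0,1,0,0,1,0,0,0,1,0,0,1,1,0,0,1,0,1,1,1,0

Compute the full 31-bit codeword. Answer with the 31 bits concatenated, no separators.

Place data at non-parity positions: p1 p2 0 p4 1 1 0 p8 0 0 1 0 0 1 0 p16 0 0 1 0 0 1 1 0 0 1 0 1 1 1 0
p1 (pos 1,3,5,7,9,11,13,15,17,19,21,23,25,27,29,31): XOR of data positions = 0⊕1⊕0⊕0⊕1⊕0⊕0⊕0⊕1⊕0⊕1⊕0⊕0⊕1⊕0 = 1
p2 (pos 2,3,6,7,10,11,14,15,18,19,22,23,26,27,30,31): XOR of data positions = 0⊕1⊕0⊕0⊕1⊕1⊕0⊕0⊕1⊕1⊕1⊕1⊕0⊕1⊕0 = 0
p4 (pos 4,5,6,7,12,13,14,15,20,21,22,23,28,29,30,31): XOR of data positions = 1⊕1⊕0⊕0⊕0⊕1⊕0⊕0⊕0⊕1⊕1⊕1⊕1⊕1⊕0 = 0
p8 (pos 8,9,10,11,12,13,14,15,24,25,26,27,28,29,30,31): XOR of data positions = 0⊕0⊕1⊕0⊕0⊕1⊕0⊕0⊕0⊕1⊕0⊕1⊕1⊕1⊕0 = 0
p16 (pos 16,17,18,19,20,21,22,23,24,25,26,27,28,29,30,31): XOR of data positions = 0⊕0⊕1⊕0⊕0⊕1⊕1⊕0⊕0⊕1⊕0⊕1⊕1⊕1⊕0 = 1
Codeword: 1000110000100101001001100101110

1000110000100101001001100101110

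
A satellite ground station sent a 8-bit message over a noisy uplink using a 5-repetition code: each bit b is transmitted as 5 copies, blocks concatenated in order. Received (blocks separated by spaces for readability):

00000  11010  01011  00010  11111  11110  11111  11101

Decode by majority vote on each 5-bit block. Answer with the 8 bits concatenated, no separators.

01101111

Block 1 (00000): 0 ones → 0
Block 2 (11010): 3 ones → 1
Block 3 (01011): 3 ones → 1
Block 4 (00010): 1 one → 0
Block 5 (11111): 5 ones → 1
Block 6 (11110): 4 ones → 1
Block 7 (11111): 5 ones → 1
Block 8 (11101): 4 ones → 1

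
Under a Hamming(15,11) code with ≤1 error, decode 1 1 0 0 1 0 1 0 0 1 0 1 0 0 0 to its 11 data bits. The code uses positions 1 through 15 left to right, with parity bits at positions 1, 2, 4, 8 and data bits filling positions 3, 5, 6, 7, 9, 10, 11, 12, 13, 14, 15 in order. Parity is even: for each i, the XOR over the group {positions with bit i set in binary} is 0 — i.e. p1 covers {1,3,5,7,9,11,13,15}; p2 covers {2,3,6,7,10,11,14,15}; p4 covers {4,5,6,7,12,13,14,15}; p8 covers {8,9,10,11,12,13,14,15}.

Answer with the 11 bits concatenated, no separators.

01000101000

s1 (pos 1,3,5,7,9,11,13,15): 1⊕0⊕1⊕1⊕0⊕0⊕0⊕0 = 1
s2 (pos 2,3,6,7,10,11,14,15): 1⊕0⊕0⊕1⊕1⊕0⊕0⊕0 = 1
s4 (pos 4,5,6,7,12,13,14,15): 0⊕1⊕0⊕1⊕1⊕0⊕0⊕0 = 1
s8 (pos 8,9,10,11,12,13,14,15): 0⊕0⊕1⊕0⊕1⊕0⊕0⊕0 = 0
Syndrome s8…s1 = 0111 → error at position 7.
Flip position 7: 110010100101000 → 110010000101000
Read data bits from positions 3,5,6,7,9,10,11,12,13,14,15: 01000101000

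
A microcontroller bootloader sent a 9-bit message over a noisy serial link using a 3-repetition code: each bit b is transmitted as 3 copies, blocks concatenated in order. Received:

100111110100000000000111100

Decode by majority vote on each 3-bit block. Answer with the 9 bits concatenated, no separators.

Block 1 (100): 1 one → 0
Block 2 (111): 3 ones → 1
Block 3 (110): 2 ones → 1
Block 4 (100): 1 one → 0
Block 5 (000): 0 ones → 0
Block 6 (000): 0 ones → 0
Block 7 (000): 0 ones → 0
Block 8 (111): 3 ones → 1
Block 9 (100): 1 one → 0

011000010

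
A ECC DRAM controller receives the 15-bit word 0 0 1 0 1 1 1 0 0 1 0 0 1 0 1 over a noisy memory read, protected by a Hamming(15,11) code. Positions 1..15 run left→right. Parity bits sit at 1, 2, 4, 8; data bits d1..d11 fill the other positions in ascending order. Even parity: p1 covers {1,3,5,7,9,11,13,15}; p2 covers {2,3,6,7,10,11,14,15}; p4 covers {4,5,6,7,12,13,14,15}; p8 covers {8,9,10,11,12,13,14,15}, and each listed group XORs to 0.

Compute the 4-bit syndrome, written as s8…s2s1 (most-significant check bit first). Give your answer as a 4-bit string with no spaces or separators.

s1 (pos 1,3,5,7,9,11,13,15): 0⊕1⊕1⊕1⊕0⊕0⊕1⊕1 = 1
s2 (pos 2,3,6,7,10,11,14,15): 0⊕1⊕1⊕1⊕1⊕0⊕0⊕1 = 1
s4 (pos 4,5,6,7,12,13,14,15): 0⊕1⊕1⊕1⊕0⊕1⊕0⊕1 = 1
s8 (pos 8,9,10,11,12,13,14,15): 0⊕0⊕1⊕0⊕0⊕1⊕0⊕1 = 1
Syndrome s8…s1 = 1111 → error at position 15.

1111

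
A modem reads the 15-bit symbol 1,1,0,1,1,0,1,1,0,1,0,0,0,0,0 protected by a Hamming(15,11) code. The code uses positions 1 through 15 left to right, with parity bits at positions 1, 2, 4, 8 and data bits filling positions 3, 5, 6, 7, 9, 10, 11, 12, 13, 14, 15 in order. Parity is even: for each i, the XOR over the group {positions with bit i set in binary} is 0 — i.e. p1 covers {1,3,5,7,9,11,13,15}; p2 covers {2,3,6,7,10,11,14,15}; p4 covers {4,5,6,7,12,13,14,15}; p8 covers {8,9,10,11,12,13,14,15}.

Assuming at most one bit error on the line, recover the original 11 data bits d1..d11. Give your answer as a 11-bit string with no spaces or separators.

s1 (pos 1,3,5,7,9,11,13,15): 1⊕0⊕1⊕1⊕0⊕0⊕0⊕0 = 1
s2 (pos 2,3,6,7,10,11,14,15): 1⊕0⊕0⊕1⊕1⊕0⊕0⊕0 = 1
s4 (pos 4,5,6,7,12,13,14,15): 1⊕1⊕0⊕1⊕0⊕0⊕0⊕0 = 1
s8 (pos 8,9,10,11,12,13,14,15): 1⊕0⊕1⊕0⊕0⊕0⊕0⊕0 = 0
Syndrome s8…s1 = 0111 → error at position 7.
Flip position 7: 110110110100000 → 110110010100000
Read data bits from positions 3,5,6,7,9,10,11,12,13,14,15: 01000100000

01000100000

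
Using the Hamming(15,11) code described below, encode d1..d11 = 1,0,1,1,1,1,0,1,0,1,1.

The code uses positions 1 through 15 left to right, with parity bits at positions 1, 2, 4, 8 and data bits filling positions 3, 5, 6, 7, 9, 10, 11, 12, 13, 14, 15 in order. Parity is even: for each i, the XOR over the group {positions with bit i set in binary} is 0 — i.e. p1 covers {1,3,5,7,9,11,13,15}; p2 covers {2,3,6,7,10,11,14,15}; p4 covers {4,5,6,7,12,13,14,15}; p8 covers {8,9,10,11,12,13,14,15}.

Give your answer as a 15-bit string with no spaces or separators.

Place data at non-parity positions: p1 p2 1 p4 0 1 1 p8 1 1 0 1 0 1 1
p1 (pos 1,3,5,7,9,11,13,15): XOR of data positions = 1⊕0⊕1⊕1⊕0⊕0⊕1 = 0
p2 (pos 2,3,6,7,10,11,14,15): XOR of data positions = 1⊕1⊕1⊕1⊕0⊕1⊕1 = 0
p4 (pos 4,5,6,7,12,13,14,15): XOR of data positions = 0⊕1⊕1⊕1⊕0⊕1⊕1 = 1
p8 (pos 8,9,10,11,12,13,14,15): XOR of data positions = 1⊕1⊕0⊕1⊕0⊕1⊕1 = 1
Codeword: 001101111101011

001101111101011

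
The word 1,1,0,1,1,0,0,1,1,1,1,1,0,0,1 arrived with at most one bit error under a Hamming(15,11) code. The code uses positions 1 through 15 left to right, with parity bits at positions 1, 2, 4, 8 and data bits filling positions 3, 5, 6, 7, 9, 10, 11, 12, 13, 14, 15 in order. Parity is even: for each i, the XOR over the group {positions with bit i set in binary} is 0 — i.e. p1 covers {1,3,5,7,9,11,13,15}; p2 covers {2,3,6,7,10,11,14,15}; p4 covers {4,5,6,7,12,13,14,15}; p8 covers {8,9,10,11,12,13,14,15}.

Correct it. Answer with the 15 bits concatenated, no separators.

s1 (pos 1,3,5,7,9,11,13,15): 1⊕0⊕1⊕0⊕1⊕1⊕0⊕1 = 1
s2 (pos 2,3,6,7,10,11,14,15): 1⊕0⊕0⊕0⊕1⊕1⊕0⊕1 = 0
s4 (pos 4,5,6,7,12,13,14,15): 1⊕1⊕0⊕0⊕1⊕0⊕0⊕1 = 0
s8 (pos 8,9,10,11,12,13,14,15): 1⊕1⊕1⊕1⊕1⊕0⊕0⊕1 = 0
Syndrome s8…s1 = 0001 → error at position 1.
Flip position 1: 110110011111001 → 010110011111001

010110011111001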